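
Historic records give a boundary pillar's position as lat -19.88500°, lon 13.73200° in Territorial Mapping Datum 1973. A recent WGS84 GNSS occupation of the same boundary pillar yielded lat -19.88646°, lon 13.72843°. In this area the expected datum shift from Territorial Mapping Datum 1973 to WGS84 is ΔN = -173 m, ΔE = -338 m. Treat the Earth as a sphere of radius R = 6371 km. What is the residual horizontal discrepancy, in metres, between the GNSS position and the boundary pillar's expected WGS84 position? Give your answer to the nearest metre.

37 m

Observed coordinate differences: Δφ = -0.00146°, Δλ = -0.00357°.
Converting to metres (1° lat = 111195 m, cos φ = 0.940377): observed ΔN = -162.3 m, observed ΔE = -373.3 m.
Subtracting the expected shift leaves a residual of -162.3 − (-173) = 10.7 m north and -373.3 − (-338) = -35.3 m east.
Residual distance = √(10.7² + (-35.3)²) = 36.9 m.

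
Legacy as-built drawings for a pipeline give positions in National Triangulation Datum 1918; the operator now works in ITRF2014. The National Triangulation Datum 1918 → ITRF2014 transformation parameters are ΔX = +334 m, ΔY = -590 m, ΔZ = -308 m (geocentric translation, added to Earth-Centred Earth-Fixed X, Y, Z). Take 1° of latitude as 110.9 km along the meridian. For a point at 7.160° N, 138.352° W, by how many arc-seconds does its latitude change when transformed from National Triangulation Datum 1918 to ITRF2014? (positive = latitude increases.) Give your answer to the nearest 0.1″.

Δφ = -10.5″

sin φ = 0.124641, cos φ = 0.992202, sin λ = -0.664552, cos λ = -0.747242.
North component: ΔN = −sin φ cos λ·ΔX − sin φ sin λ·ΔY + cos φ·ΔZ = −(0.124641)(-0.747242)(334) − (0.124641)(-0.664552)(-590) + (0.992202)(-308) = -323.36 m.
1° of latitude spans 110900 m, so Δφ = -323.36 / 110900 × 3600 = -10.497″.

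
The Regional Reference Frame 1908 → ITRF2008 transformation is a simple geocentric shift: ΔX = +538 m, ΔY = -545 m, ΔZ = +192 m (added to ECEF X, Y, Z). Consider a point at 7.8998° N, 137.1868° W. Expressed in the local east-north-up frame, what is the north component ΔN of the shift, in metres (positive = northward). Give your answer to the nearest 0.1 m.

ΔN = 193.5 m

At φ = 7.8998°, λ = -137.1868°: sin φ = 0.137441, cos φ = 0.990510, sin λ = -0.679610, cos λ = -0.733573.
ΔN = −sin φ cos λ·ΔX − sin φ sin λ·ΔY + cos φ·ΔZ = −(0.137441)(-0.733573)(538) − (0.137441)(-0.679610)(-545) + (0.990510)(192) = 193.51 m.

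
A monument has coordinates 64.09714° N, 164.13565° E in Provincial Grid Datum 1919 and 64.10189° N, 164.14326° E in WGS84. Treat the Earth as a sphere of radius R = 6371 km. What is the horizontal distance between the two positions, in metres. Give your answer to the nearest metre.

Δφ = 64.10189° − 64.09714° = +0.00475°; Δλ = 164.14326° − 164.13565° = +0.00761°.
1° along a meridian = πR/180 = 111195 m.
ΔN = Δφ × 111195 = 528.2 m; ΔE = Δλ × 111195 × cos(64.09714°) = +0.00761 × 111195 × 0.436847 = 369.7 m.
Distance = √(ΔE² + ΔN²) = √(369.7² + 528.2²) = 644.7 m.

645 m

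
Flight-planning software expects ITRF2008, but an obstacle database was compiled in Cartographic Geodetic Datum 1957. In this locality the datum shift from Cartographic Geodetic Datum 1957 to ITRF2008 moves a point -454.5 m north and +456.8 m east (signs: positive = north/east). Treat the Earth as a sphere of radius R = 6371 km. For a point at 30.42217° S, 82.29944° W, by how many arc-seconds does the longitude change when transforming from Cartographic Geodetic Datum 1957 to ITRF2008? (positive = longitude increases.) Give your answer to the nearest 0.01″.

Δλ = 17.15″

At latitude -30.42217°, cos φ = 0.862318.
One radian of longitude at latitude φ spans R cos φ, so Δλ = ΔE / (R cos φ) = 456.8 / (6371000 × 0.862318) = 8.3148e-05 rad = 17.150″.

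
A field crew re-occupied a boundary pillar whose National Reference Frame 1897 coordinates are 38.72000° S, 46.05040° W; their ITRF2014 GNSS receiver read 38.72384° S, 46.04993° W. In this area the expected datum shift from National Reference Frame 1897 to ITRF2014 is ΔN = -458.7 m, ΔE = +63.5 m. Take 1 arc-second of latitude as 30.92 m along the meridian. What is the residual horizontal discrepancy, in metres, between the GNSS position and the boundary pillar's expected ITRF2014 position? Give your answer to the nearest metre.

Observed coordinate differences: Δφ = -0.00384°, Δλ = +0.00047°.
Converting to metres (1° lat = 111312 m, cos φ = 0.780212): observed ΔN = -427.4 m, observed ΔE = 40.8 m.
Subtracting the expected shift leaves a residual of -427.4 − (-458.7) = 31.3 m north and 40.8 − (63.5) = -22.7 m east.
Residual distance = √(31.3² + (-22.7)²) = 38.6 m.

39 m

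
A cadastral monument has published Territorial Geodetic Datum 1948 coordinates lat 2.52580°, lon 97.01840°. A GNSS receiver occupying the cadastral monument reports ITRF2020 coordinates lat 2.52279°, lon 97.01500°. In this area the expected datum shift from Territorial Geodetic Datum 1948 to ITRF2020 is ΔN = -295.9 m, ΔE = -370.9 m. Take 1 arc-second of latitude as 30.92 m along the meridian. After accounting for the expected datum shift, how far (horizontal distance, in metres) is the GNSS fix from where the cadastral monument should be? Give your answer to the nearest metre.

40 m

Observed coordinate differences: Δφ = -0.00301°, Δλ = -0.00340°.
Converting to metres (1° lat = 111312 m, cos φ = 0.999028): observed ΔN = -335.0 m, observed ΔE = -378.1 m.
Subtracting the expected shift leaves a residual of -335.0 − (-295.9) = -39.1 m north and -378.1 − (-370.9) = -7.2 m east.
Residual distance = √((-39.1)² + (-7.2)²) = 39.8 m.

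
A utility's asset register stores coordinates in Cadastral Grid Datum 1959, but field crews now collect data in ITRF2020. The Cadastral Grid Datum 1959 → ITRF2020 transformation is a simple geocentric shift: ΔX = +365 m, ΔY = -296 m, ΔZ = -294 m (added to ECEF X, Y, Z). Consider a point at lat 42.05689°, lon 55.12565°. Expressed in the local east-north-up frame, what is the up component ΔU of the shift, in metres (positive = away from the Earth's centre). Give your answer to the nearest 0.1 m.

ΔU = -222.3 m

At φ = 42.05689°, λ = 55.12565°: sin φ = 0.669868, cos φ = 0.742480, sin λ = 0.820408, cos λ = 0.571779.
ΔU = cos φ cos λ·ΔX + cos φ sin λ·ΔY + sin φ·ΔZ = (0.742480)(0.571779)(365) + (0.742480)(0.820408)(-296) + (0.669868)(-294) = -222.29 m.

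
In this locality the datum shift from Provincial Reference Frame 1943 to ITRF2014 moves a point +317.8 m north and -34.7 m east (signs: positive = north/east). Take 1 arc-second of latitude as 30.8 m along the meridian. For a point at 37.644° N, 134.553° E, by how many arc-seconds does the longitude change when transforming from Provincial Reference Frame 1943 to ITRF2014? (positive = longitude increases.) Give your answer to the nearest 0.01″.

Δλ = -1.42″

At latitude 37.644°, cos φ = 0.791821.
1″ of longitude at this latitude = 30.80 × cos φ = 24.3881 m, so Δλ = -34.7 / 24.3881 = -1.423″.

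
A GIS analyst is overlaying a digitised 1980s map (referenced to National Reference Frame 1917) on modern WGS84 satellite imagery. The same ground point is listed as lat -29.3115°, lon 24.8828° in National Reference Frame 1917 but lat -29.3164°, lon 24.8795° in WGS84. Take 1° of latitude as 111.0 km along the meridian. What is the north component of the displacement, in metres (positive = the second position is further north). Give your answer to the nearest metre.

ΔN = -544 m

Δφ = -29.3164° − -29.3115° = -0.0049°; Δλ = 24.8795° − 24.8828° = -0.0033°.
ΔN = Δφ × 111000 = -543.9 m; ΔE = Δλ × 111000 × cos(-29.3115°) = -0.0033 × 111000 × 0.871971 = -319.4 m.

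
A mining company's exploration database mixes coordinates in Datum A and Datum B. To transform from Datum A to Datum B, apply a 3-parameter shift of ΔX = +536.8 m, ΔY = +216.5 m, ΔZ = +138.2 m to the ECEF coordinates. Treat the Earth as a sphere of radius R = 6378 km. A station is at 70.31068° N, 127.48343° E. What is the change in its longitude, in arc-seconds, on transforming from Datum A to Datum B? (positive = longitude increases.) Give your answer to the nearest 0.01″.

Δλ = -53.53″

sin φ = 0.941533, cos φ = 0.336920, sin λ = 0.793529, cos λ = -0.608532.
East component: ΔE = −sin λ·ΔX + cos λ·ΔY = −(0.793529)(536.8) + (-0.608532)(216.5) = -557.71 m.
1° of latitude spans πR/180 = 111317 m; at latitude φ, 1° of longitude spans that × cos φ = 37504.9 m, so Δλ = -557.71 / 37504.9 × 3600 = -53.533″.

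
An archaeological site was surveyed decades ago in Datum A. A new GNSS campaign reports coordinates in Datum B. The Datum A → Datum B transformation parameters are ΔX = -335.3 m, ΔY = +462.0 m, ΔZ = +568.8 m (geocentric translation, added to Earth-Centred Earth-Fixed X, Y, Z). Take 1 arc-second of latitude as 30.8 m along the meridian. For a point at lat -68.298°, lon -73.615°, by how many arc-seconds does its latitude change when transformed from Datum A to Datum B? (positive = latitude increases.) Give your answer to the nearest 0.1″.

sin φ = -0.929120, cos φ = 0.369779, sin λ = -0.959388, cos λ = 0.282090.
North component: ΔN = −sin φ cos λ·ΔX − sin φ sin λ·ΔY + cos φ·ΔZ = −(-0.929120)(0.282090)(-335.3) − (-0.929120)(-0.959388)(462.0) + (0.369779)(568.8) = -289.37 m.
1° of latitude spans 3600 × 30.80 = 110880 m, so Δφ = -289.37 / 110880 × 3600 = -9.395″.

Δφ = -9.4″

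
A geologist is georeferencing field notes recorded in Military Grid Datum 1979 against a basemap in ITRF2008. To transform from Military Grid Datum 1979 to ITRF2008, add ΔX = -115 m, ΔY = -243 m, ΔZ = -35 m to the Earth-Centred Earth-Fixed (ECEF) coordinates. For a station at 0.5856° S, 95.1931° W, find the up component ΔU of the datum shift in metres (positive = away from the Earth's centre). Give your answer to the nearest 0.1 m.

The local up (radial) axis is (cos φ cos λ, cos φ sin λ, sin φ), giving ΔU = 10.408 + 241.990 + 0.358 = 252.76 m.

ΔU = 252.8 m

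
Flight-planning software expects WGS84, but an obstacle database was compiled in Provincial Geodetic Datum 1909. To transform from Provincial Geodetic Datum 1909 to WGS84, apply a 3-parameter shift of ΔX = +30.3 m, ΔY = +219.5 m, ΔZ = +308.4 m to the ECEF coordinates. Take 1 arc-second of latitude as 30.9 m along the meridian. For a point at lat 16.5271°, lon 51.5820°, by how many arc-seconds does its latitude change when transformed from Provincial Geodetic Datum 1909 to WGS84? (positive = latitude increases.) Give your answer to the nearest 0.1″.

sin φ = 0.284469, cos φ = 0.958685, sin λ = 0.783498, cos λ = 0.621394.
North component: ΔN = −sin φ cos λ·ΔX − sin φ sin λ·ΔY + cos φ·ΔZ = −(0.284469)(0.621394)(30.3) − (0.284469)(0.783498)(219.5) + (0.958685)(308.4) = 241.38 m.
1° of latitude spans 3600 × 30.90 = 111240 m, so Δφ = 241.38 / 111240 × 3600 = 7.812″.

Δφ = 7.8″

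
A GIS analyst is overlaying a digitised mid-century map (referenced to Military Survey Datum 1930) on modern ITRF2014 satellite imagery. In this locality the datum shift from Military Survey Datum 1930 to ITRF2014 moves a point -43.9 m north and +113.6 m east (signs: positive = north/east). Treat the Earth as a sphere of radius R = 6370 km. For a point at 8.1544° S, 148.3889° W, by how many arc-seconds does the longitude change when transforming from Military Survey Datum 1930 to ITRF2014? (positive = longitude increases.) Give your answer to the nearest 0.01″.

Δλ = 3.72″

At latitude -8.1544°, cos φ = 0.989889.
One radian of longitude at latitude φ spans R cos φ, so Δλ = ΔE / (R cos φ) = 113.6 / (6370000 × 0.989889) = 1.8016e-05 rad = 3.716″.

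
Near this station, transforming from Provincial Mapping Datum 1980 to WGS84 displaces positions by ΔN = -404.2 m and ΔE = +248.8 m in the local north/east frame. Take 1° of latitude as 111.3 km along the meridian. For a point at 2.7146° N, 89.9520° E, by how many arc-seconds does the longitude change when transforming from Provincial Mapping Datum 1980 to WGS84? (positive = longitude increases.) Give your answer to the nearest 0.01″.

Δλ = 8.06″

At latitude 2.7146°, cos φ = 0.998878.
1° of longitude at this latitude = 111.3 × cos φ = 111.18 km, so Δλ = 248.8 / 111175.1 = 0.0022379° = 8.056″.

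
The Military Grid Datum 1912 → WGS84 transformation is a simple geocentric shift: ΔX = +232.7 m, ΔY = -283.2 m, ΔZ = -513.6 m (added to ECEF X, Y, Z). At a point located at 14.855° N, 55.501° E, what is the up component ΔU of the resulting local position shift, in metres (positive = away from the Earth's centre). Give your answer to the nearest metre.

At φ = 14.855°, λ = 55.501°: sin φ = 0.256374, cos φ = 0.966578, sin λ = 0.824136, cos λ = 0.566392.
ΔU = cos φ cos λ·ΔX + cos φ sin λ·ΔY + sin φ·ΔZ = (0.966578)(0.566392)(232.7) + (0.966578)(0.824136)(-283.2) + (0.256374)(-513.6) = -229.87 m.

ΔU = -230 m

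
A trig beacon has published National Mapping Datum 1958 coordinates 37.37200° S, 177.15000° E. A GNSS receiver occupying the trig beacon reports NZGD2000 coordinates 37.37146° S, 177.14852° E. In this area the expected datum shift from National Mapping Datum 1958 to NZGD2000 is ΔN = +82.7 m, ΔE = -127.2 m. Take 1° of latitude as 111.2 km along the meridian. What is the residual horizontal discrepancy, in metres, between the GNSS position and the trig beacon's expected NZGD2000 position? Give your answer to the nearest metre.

23 m

Observed coordinate differences: Δφ = +0.00054°, Δλ = -0.00148°.
Converting to metres (1° lat = 111200 m, cos φ = 0.794711): observed ΔN = 60.0 m, observed ΔE = -130.8 m.
Subtracting the expected shift leaves a residual of 60.0 − (82.7) = -22.7 m north and -130.8 − (-127.2) = -3.6 m east.
Residual distance = √((-22.7)² + (-3.6)²) = 22.9 m.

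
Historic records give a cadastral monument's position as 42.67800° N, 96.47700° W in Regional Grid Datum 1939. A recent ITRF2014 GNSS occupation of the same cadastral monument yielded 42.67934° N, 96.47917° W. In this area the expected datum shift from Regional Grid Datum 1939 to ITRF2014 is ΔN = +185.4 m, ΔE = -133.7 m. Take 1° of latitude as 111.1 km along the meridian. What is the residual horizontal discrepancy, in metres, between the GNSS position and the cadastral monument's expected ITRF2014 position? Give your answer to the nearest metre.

Observed coordinate differences: Δφ = +0.00134°, Δλ = -0.00217°.
Converting to metres (1° lat = 111100 m, cos φ = 0.735175): observed ΔN = 148.9 m, observed ΔE = -177.2 m.
Subtracting the expected shift leaves a residual of 148.9 − (185.4) = -36.5 m north and -177.2 − (-133.7) = -43.5 m east.
Residual distance = √((-36.5)² + (-43.5)²) = 56.8 m.

57 m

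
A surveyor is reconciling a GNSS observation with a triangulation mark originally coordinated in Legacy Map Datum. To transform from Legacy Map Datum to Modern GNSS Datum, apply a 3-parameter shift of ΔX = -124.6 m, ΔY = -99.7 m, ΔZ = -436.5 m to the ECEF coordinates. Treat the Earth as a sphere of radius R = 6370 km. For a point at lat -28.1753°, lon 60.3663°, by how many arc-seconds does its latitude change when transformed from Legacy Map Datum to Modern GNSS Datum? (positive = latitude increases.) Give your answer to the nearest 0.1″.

Δφ = -14.7″

sin φ = -0.472171, cos φ = 0.881507, sin λ = 0.869204, cos λ = 0.494453.
North component: ΔN = −sin φ cos λ·ΔX − sin φ sin λ·ΔY + cos φ·ΔZ = −(-0.472171)(0.494453)(-124.6) − (-0.472171)(0.869204)(-99.7) + (0.881507)(-436.5) = -454.79 m.
1° of latitude spans πR/180 = 111177 m, so Δφ = -454.79 / 111177 × 3600 = -14.726″.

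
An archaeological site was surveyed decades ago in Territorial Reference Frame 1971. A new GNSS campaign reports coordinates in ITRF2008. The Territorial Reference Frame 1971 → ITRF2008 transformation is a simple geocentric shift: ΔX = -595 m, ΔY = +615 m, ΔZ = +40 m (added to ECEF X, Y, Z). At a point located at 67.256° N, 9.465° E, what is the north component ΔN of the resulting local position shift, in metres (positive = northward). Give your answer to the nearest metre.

At φ = 67.256°, λ = 9.465°: sin φ = 0.922241, cos φ = 0.386614, sin λ = 0.164445, cos λ = 0.986386.
ΔN = −sin φ cos λ·ΔX − sin φ sin λ·ΔY + cos φ·ΔZ = −(0.922241)(0.986386)(-595) − (0.922241)(0.164445)(615) + (0.386614)(40) = 463.46 m.

ΔN = 463 m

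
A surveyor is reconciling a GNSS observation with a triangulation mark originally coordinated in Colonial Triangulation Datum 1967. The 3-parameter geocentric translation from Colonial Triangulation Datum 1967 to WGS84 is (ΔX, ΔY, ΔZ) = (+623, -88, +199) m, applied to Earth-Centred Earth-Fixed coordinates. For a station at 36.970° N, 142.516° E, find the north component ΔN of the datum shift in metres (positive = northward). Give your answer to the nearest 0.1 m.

The local north axis is (−sin φ cos λ, −sin φ sin λ, cos φ), giving ΔN = 297.310 + 32.206 + 158.991 = 488.51 m.

ΔN = 488.5 m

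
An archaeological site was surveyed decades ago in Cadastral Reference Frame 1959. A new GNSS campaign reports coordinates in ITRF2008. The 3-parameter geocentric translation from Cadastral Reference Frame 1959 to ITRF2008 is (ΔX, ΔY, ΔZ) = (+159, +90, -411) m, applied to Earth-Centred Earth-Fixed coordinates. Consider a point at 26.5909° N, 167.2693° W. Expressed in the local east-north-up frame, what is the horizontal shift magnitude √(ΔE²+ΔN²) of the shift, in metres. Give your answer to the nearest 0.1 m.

At φ = 26.5909°, λ = -167.2693°: sin φ = 0.447617, cos φ = 0.894225, sin λ = -0.220369, cos λ = -0.975417.
ΔE = −sin λ·ΔX + cos λ·ΔY = −(-0.220369)·(159) + (-0.975417)·(90) = -52.75 m.
ΔN = −sin φ cos λ·ΔX − sin φ sin λ·ΔY + cos φ·ΔZ = −(0.447617)(-0.975417)(159) − (0.447617)(-0.220369)(90) + (0.894225)(-411) = -289.23 m.
Horizontal magnitude = √(ΔE² + ΔN²) = √((-52.75)² + (-289.23)²) = 294.00 m.

294.0 m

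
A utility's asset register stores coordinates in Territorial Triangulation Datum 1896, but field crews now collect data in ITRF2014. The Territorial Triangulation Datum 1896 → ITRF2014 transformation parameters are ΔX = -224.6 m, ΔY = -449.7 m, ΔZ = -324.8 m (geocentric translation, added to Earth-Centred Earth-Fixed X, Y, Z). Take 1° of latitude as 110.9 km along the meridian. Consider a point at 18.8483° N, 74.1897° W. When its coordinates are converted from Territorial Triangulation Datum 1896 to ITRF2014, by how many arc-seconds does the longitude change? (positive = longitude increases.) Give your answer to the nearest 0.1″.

sin φ = 0.323064, cos φ = 0.946377, sin λ = -0.962169, cos λ = 0.272453.
East component: ΔE = −sin λ·ΔX + cos λ·ΔY = −(-0.962169)(-224.6) + (0.272453)(-449.7) = -338.63 m.
1° of latitude spans 110900 m; at latitude φ, 1° of longitude spans that × cos φ = 104953.2 m, so Δλ = -338.63 / 104953.2 × 3600 = -11.615″.

Δλ = -11.6″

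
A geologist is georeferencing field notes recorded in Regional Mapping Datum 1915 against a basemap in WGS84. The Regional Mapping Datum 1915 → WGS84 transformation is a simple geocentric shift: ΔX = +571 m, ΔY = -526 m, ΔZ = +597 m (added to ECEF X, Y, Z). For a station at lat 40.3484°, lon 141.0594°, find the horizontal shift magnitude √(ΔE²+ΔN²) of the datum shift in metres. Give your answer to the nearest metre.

At φ = 40.3484°, λ = 141.0594°: sin φ = 0.647434, cos φ = 0.762122, sin λ = 0.628514, cos λ = -0.777798.
ΔE = −sin λ·ΔX + cos λ·ΔY = −(0.628514)·(571) + (-0.777798)·(-526) = 50.24 m.
ΔN = −sin φ cos λ·ΔX − sin φ sin λ·ΔY + cos φ·ΔZ = −(0.647434)(-0.777798)(571) − (0.647434)(0.628514)(-526) + (0.762122)(597) = 956.57 m.
Horizontal magnitude = √(ΔE² + ΔN²) = √(50.24² + 956.57²) = 957.89 m.

958 m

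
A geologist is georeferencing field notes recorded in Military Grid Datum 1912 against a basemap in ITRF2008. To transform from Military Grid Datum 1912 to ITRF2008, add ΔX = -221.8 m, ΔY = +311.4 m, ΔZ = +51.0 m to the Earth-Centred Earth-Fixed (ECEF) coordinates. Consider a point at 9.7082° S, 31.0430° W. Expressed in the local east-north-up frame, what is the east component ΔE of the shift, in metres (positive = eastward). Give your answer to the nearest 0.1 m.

ΔE = 152.4 m

The local east axis at (φ, λ) is (−sin λ, cos λ, 0), so ΔE = −sin(-31.0430°)·(-221.8) + cos(-31.0430°)·311.4 = 152.42 m.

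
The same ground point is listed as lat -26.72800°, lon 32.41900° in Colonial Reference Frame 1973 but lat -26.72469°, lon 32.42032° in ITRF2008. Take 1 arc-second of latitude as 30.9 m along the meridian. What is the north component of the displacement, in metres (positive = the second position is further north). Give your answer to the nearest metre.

Δφ = -26.72469° − -26.72800° = +0.00331°; Δλ = 32.42032° − 32.41900° = +0.00132°.
1° of latitude = 3600 × 30.90 = 111240 m.
ΔN = Δφ × 111240 = 368.2 m; ΔE = Δλ × 111240 × cos(-26.72800°) = +0.00132 × 111240 × 0.893152 = 131.1 m.

ΔN = 368 m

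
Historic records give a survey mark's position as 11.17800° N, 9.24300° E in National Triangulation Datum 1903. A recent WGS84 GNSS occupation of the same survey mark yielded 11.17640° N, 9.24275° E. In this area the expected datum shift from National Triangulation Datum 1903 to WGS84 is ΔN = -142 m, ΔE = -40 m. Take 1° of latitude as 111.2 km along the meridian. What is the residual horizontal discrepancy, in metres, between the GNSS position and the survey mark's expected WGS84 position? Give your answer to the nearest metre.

38 m

Observed coordinate differences: Δφ = -0.00160°, Δλ = -0.00025°.
Converting to metres (1° lat = 111200 m, cos φ = 0.981030): observed ΔN = -177.9 m, observed ΔE = -27.3 m.
Subtracting the expected shift leaves a residual of -177.9 − (-142) = -35.9 m north and -27.3 − (-40) = 12.7 m east.
Residual distance = √((-35.9)² + 12.7²) = 38.1 m.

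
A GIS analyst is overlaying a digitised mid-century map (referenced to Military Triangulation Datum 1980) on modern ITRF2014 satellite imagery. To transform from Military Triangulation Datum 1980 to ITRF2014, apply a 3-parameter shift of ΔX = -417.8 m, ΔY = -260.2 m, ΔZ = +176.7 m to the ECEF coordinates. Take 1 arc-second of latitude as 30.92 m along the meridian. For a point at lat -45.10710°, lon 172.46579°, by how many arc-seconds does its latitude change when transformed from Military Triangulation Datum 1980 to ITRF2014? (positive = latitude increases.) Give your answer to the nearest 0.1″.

Δφ = 12.7″

sin φ = -0.708427, cos φ = 0.705784, sin λ = 0.131118, cos λ = -0.991367.
North component: ΔN = −sin φ cos λ·ΔX − sin φ sin λ·ΔY + cos φ·ΔZ = −(-0.708427)(-0.991367)(-417.8) − (-0.708427)(0.131118)(-260.2) + (0.705784)(176.7) = 393.97 m.
1° of latitude spans 3600 × 30.92 = 111312 m, so Δφ = 393.97 / 111312 × 3600 = 12.742″.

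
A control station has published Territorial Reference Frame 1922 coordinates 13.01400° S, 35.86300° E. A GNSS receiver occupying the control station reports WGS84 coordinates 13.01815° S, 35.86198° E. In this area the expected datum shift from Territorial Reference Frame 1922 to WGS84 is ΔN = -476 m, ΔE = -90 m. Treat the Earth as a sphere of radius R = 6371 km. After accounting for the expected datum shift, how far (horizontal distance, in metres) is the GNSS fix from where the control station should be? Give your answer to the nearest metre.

Observed coordinate differences: Δφ = -0.00415°, Δλ = -0.00102°.
Converting to metres (1° lat = 111195 m, cos φ = 0.974315): observed ΔN = -461.5 m, observed ΔE = -110.5 m.
Subtracting the expected shift leaves a residual of -461.5 − (-476) = 14.5 m north and -110.5 − (-90) = -20.5 m east.
Residual distance = √(14.5² + (-20.5)²) = 25.1 m.

25 m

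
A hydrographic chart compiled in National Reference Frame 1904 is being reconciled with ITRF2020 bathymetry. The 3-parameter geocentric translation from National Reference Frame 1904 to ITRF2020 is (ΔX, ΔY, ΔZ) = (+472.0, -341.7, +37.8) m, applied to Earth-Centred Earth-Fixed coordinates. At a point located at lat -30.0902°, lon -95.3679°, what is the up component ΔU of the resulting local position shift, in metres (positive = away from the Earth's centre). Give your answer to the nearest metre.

At φ = -30.0902°, λ = -95.3679°: sin φ = -0.501363, cos φ = 0.865237, sin λ = -0.995615, cos λ = -0.093551.
ΔU = cos φ cos λ·ΔX + cos φ sin λ·ΔY + sin φ·ΔZ = (0.865237)(-0.093551)(472.0) + (0.865237)(-0.995615)(-341.7) + (-0.501363)(37.8) = 237.20 m.

ΔU = 237 m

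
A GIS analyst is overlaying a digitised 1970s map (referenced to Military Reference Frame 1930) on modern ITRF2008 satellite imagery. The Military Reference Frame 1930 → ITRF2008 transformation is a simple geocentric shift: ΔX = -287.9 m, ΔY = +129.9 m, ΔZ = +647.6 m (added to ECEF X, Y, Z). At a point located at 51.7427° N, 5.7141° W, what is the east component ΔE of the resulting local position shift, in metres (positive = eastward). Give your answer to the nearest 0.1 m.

The local east axis at (φ, λ) is (−sin λ, cos λ, 0), so ΔE = −sin(-5.7141°)·(-287.9) + cos(-5.7141°)·129.9 = 100.59 m.

ΔE = 100.6 m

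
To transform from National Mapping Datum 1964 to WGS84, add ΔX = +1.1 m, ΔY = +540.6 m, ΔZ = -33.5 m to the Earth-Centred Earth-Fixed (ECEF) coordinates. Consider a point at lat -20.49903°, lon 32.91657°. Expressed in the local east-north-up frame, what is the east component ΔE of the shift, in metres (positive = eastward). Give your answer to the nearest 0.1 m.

At φ = -20.49903°, λ = 32.91657°: sin φ = -0.350192, cos φ = 0.936678, sin λ = 0.543417, cos λ = 0.839463.
ΔE = −sin λ·ΔX + cos λ·ΔY = −(0.543417)·(1.1) + (0.839463)·(540.6) = 453.22 m.

ΔE = 453.2 m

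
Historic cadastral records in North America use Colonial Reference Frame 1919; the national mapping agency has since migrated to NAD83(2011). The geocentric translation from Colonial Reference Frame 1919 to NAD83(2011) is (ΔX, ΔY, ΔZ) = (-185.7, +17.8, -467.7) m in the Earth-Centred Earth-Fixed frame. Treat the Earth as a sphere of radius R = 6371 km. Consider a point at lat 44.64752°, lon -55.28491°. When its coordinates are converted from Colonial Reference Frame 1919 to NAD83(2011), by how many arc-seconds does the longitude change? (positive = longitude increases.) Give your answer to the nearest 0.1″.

Δλ = -6.5″

sin φ = 0.702743, cos φ = 0.711443, sin λ = -0.821994, cos λ = 0.569496.
East component: ΔE = −sin λ·ΔX + cos λ·ΔY = −(-0.821994)(-185.7) + (0.569496)(17.8) = -142.51 m.
1° of latitude spans πR/180 = 111195 m; at latitude φ, 1° of longitude spans that × cos φ = 79108.9 m, so Δλ = -142.51 / 79108.9 × 3600 = -6.485″.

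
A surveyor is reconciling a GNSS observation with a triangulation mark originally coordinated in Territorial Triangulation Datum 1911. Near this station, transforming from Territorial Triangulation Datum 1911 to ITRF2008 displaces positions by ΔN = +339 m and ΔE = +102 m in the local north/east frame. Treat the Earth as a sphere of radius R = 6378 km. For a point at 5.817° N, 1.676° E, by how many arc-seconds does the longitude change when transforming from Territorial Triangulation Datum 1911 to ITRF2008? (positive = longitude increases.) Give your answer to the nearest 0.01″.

Δλ = 3.32″

At latitude 5.817°, cos φ = 0.994851.
One radian of longitude at latitude φ spans R cos φ, so Δλ = ΔE / (R cos φ) = 102.0 / (6378000 × 0.994851) = 1.6075e-05 rad = 3.316″.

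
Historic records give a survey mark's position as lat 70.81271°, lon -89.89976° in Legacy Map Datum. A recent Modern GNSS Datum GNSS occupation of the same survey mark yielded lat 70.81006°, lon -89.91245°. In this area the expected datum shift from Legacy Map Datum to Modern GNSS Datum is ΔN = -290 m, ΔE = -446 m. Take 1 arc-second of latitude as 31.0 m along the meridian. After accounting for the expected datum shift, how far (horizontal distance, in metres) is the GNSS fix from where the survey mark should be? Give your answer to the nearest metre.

Observed coordinate differences: Δφ = -0.00265°, Δλ = -0.01269°.
Converting to metres (1° lat = 111600 m, cos φ = 0.328657): observed ΔN = -295.7 m, observed ΔE = -465.4 m.
Subtracting the expected shift leaves a residual of -295.7 − (-290) = -5.7 m north and -465.4 − (-446) = -19.4 m east.
Residual distance = √((-5.7)² + (-19.4)²) = 20.3 m.

20 m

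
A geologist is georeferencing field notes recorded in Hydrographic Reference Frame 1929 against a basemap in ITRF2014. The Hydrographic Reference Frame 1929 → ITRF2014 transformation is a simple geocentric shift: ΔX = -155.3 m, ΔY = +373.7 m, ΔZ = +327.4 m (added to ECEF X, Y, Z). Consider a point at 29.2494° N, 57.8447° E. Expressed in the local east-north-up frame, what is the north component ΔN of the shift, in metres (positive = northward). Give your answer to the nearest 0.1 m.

The local north axis is (−sin φ cos λ, −sin φ sin λ, cos φ), giving ΔN = 40.385 − 154.586 + 285.657 = 171.46 m.

ΔN = 171.5 m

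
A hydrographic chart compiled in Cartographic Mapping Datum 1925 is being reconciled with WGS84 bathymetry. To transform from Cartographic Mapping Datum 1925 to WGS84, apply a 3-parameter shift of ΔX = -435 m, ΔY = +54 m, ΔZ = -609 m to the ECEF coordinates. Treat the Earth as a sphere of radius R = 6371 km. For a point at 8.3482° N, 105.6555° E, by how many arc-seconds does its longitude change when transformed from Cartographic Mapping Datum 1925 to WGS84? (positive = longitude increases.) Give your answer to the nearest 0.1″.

Δλ = 13.2″

sin φ = 0.145189, cos φ = 0.989404, sin λ = 0.962902, cos λ = -0.269853.
East component: ΔE = −sin λ·ΔX + cos λ·ΔY = −(0.962902)(-435) + (-0.269853)(54) = 404.29 m.
1° of latitude spans πR/180 = 111195 m; at latitude φ, 1° of longitude spans that × cos φ = 110016.7 m, so Δλ = 404.29 / 110016.7 × 3600 = 13.229″.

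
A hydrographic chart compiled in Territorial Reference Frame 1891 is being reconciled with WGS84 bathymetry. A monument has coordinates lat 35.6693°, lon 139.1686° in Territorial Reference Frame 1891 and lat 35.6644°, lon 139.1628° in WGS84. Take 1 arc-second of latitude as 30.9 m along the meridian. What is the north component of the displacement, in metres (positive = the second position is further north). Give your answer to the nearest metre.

ΔN = -545 m

Δφ = 35.6644° − 35.6693° = -0.0049°; Δλ = 139.1628° − 139.1686° = -0.0058°.
1° of latitude = 3600 × 30.90 = 111240 m.
ΔN = Δφ × 111240 = -545.1 m; ΔE = Δλ × 111240 × cos(35.6693°) = -0.0058 × 111240 × 0.812396 = -524.2 m.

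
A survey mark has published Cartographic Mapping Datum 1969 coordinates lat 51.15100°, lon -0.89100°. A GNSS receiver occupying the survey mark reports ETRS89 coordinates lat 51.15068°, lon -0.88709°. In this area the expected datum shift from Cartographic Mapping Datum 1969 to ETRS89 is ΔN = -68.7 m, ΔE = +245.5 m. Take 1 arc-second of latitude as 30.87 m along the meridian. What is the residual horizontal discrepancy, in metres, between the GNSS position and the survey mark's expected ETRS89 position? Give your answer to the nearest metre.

Observed coordinate differences: Δφ = -0.00032°, Δλ = +0.00391°.
Converting to metres (1° lat = 111132 m, cos φ = 0.627270): observed ΔN = -35.6 m, observed ΔE = 272.6 m.
Subtracting the expected shift leaves a residual of -35.6 − (-68.7) = 33.1 m north and 272.6 − (245.5) = 27.1 m east.
Residual distance = √(33.1² + 27.1²) = 42.8 m.

43 m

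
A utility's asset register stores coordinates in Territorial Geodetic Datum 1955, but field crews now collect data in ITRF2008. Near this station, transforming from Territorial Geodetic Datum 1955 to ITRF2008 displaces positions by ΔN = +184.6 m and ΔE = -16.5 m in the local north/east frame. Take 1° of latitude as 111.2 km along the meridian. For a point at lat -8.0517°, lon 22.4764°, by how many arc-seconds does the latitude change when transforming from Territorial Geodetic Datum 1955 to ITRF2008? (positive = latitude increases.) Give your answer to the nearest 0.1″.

1° of latitude = 111.2 km, so Δφ = 184.6 / 111200 = 0.0016601° = 5.976″.

Δφ = 6.0″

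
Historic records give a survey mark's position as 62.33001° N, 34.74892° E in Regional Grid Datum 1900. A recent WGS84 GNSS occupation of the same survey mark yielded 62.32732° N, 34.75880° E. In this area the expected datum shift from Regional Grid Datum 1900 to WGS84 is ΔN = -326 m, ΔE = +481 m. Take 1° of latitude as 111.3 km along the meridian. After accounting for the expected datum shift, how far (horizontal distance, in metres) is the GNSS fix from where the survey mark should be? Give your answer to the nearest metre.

40 m

Observed coordinate differences: Δφ = -0.00269°, Δλ = +0.00988°.
Converting to metres (1° lat = 111300 m, cos φ = 0.464378): observed ΔN = -299.4 m, observed ΔE = 510.7 m.
Subtracting the expected shift leaves a residual of -299.4 − (-326) = 26.6 m north and 510.7 − (481) = 29.7 m east.
Residual distance = √(26.6² + 29.7²) = 39.8 m.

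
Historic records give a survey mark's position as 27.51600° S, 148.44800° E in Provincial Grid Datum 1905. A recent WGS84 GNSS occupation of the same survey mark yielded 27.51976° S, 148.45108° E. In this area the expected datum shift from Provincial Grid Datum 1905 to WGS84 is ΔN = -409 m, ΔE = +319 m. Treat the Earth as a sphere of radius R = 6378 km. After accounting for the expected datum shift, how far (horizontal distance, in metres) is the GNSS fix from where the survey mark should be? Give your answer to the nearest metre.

Observed coordinate differences: Δφ = -0.00376°, Δλ = +0.00308°.
Converting to metres (1° lat = 111317 m, cos φ = 0.886882): observed ΔN = -418.6 m, observed ΔE = 304.1 m.
Subtracting the expected shift leaves a residual of -418.6 − (-409) = -9.6 m north and 304.1 − (319) = -14.9 m east.
Residual distance = √((-9.6)² + (-14.9)²) = 17.7 m.

18 m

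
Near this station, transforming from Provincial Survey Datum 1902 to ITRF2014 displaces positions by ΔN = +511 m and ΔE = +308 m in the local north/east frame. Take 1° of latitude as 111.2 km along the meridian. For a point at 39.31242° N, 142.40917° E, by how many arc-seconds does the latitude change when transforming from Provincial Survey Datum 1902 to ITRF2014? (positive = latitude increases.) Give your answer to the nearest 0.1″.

Δφ = 16.5″

1° of latitude = 111.2 km, so Δφ = 511.0 / 111200 = 0.0045953° = 16.543″.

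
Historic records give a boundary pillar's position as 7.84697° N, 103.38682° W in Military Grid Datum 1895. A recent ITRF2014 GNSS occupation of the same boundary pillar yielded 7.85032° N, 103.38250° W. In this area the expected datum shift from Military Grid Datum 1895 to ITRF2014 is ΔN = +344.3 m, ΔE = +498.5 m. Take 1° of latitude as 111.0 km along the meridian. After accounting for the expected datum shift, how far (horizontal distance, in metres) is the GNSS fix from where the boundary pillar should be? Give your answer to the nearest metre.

Observed coordinate differences: Δφ = +0.00335°, Δλ = +0.00432°.
Converting to metres (1° lat = 111000 m, cos φ = 0.990636): observed ΔN = 371.9 m, observed ΔE = 475.0 m.
Subtracting the expected shift leaves a residual of 371.9 − (344.3) = 27.6 m north and 475.0 − (498.5) = -23.5 m east.
Residual distance = √(27.6² + (-23.5)²) = 36.2 m.

36 m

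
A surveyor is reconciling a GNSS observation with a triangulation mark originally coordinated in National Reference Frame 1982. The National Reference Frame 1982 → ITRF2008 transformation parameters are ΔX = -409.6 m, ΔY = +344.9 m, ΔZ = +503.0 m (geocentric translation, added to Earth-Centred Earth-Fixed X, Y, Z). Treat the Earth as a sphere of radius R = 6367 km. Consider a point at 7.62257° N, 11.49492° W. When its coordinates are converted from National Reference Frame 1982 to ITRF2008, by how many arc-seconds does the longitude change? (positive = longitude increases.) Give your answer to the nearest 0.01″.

Δλ = 8.38″

sin φ = 0.132647, cos φ = 0.991163, sin λ = -0.199281, cos λ = 0.979942.
East component: ΔE = −sin λ·ΔX + cos λ·ΔY = −(-0.199281)(-409.6) + (0.979942)(344.9) = 256.36 m.
1° of latitude spans πR/180 = 111125 m; at latitude φ, 1° of longitude spans that × cos φ = 110143.1 m, so Δλ = 256.36 / 110143.1 × 3600 = 8.379″.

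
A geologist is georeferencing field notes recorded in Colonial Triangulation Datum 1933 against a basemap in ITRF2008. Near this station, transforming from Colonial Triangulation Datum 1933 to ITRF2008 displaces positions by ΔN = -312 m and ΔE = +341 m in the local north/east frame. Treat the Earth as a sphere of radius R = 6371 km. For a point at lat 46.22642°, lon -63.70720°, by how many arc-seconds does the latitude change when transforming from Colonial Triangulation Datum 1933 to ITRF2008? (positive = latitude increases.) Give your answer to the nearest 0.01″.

Δφ = -10.10″

On a sphere of radius R, 1 rad of latitude = R, so Δφ = ΔN / R = -312.0 / 6371000 = -4.8972e-05 rad = -10.101″.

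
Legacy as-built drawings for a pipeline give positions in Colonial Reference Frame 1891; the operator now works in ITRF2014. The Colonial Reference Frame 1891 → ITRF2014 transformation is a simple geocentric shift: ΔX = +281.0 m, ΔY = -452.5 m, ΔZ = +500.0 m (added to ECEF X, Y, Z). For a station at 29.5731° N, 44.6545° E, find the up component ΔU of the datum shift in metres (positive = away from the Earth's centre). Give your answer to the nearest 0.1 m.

ΔU = 144.0 m

The local up (radial) axis is (cos φ cos λ, cos φ sin λ, sin φ), giving ΔU = 173.851 − 276.600 + 246.767 = 144.02 m.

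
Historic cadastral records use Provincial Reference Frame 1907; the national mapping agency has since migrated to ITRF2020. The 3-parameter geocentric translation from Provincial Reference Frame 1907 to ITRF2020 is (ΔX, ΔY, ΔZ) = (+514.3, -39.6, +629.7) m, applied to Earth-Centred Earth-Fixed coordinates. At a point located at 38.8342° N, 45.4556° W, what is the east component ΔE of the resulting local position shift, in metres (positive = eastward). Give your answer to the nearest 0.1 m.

At φ = 38.8342°, λ = -45.4556°: sin φ = 0.627069, cos φ = 0.778964, sin λ = -0.712707, cos λ = 0.701462.
ΔE = −sin λ·ΔX + cos λ·ΔY = −(-0.712707)·(514.3) + (0.701462)·(-39.6) = 338.77 m.

ΔE = 338.8 m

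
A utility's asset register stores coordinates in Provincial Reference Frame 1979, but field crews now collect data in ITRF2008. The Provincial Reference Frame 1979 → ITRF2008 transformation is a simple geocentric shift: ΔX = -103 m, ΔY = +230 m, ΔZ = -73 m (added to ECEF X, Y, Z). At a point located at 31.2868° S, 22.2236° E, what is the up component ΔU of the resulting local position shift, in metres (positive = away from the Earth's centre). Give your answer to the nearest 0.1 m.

At φ = -31.2868°, λ = 22.2236°: sin φ = -0.519322, cos φ = 0.854578, sin λ = 0.378222, cos λ = 0.925715.
ΔU = cos φ cos λ·ΔX + cos φ sin λ·ΔY + sin φ·ΔZ = (0.854578)(0.925715)(-103) + (0.854578)(0.378222)(230) + (-0.519322)(-73) = 30.77 m.

ΔU = 30.8 m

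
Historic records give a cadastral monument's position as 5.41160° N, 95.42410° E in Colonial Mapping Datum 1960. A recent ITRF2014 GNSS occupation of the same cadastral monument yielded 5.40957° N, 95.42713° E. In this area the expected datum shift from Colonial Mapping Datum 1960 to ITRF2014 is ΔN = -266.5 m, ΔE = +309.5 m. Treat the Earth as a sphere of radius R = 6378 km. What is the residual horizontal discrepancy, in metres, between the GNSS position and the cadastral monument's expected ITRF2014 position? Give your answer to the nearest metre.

Observed coordinate differences: Δφ = -0.00203°, Δλ = +0.00303°.
Converting to metres (1° lat = 111317 m, cos φ = 0.995543): observed ΔN = -226.0 m, observed ΔE = 335.8 m.
Subtracting the expected shift leaves a residual of -226.0 − (-266.5) = 40.5 m north and 335.8 − (309.5) = 26.3 m east.
Residual distance = √(40.5² + 26.3²) = 48.3 m.

48 m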